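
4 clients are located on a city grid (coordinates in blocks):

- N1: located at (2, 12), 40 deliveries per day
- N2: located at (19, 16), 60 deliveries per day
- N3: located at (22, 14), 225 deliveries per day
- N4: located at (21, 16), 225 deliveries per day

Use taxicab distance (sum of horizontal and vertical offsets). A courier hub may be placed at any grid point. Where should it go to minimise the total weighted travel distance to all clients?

(21, 16)

Manhattan distance separates: Σwᵢ(|x−xᵢ|+|y−yᵢ|) = Σwᵢ|x−xᵢ| + Σwᵢ|y−yᵢ|, so x and y are optimised independently as 1-D weighted medians.
Total weight W = 550; half = 275.
x-coordinate, sorted with cumulative weight:
  x=2 (N1, w=40) cum 40
  x=19 (N2, w=60) cum 100
  x=21 (N4, w=225) cum 325  ← median
  x=22 (N3, w=225) cum 550
⇒ x* = 21
y-coordinate, sorted with cumulative weight:
  y=12 (N1, w=40) cum 40
  y=14 (N3, w=225) cum 265
  y=16 (N2, w=60) cum 325  ← median
  y=16 (N4, w=225) cum 550
⇒ y* = 16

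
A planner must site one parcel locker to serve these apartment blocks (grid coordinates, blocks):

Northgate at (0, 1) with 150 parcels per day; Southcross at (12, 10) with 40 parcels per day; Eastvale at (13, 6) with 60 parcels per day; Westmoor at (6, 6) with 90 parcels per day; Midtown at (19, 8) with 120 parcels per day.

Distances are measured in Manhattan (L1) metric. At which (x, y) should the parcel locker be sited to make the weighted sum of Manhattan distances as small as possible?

Manhattan distance separates: Σwᵢ(|x−xᵢ|+|y−yᵢ|) = Σwᵢ|x−xᵢ| + Σwᵢ|y−yᵢ|, so x and y are optimised independently as 1-D weighted medians.
Total weight W = 460; half = 230.
x-coordinate, sorted with cumulative weight:
  x=0 (Northgate, w=150) cum 150
  x=6 (Westmoor, w=90) cum 240  ← median
  x=12 (Southcross, w=40) cum 280
  x=13 (Eastvale, w=60) cum 340
  x=19 (Midtown, w=120) cum 460
⇒ x* = 6
y-coordinate, sorted with cumulative weight:
  y=1 (Northgate, w=150) cum 150
  y=6 (Eastvale, w=60) cum 210
  y=6 (Westmoor, w=90) cum 300  ← median
  y=8 (Midtown, w=120) cum 420
  y=10 (Southcross, w=40) cum 460
⇒ y* = 6

(6, 6)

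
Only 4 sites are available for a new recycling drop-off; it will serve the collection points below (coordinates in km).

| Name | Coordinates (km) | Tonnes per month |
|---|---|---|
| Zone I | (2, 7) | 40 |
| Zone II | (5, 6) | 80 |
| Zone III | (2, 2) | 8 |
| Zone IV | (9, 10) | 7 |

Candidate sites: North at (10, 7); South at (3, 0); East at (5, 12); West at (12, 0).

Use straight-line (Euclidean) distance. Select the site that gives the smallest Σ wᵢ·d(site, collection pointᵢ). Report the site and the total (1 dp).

North, total 825.5 km

Total weighted distance at each candidate:
  North (10, 7): total = 825.5
  South (3, 0): total = 888.3
  East (5, 12): total = 828.1
  West (12, 0): total = 1380.5
Minimum is at North with total 825.5 km.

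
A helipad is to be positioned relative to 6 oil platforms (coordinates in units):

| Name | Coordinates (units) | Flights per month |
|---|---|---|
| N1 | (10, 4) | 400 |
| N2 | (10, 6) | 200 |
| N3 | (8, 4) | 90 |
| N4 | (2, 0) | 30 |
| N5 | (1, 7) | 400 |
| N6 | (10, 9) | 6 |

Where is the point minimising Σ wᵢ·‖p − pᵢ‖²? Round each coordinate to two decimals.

(6.43, 5.34)

The minimiser of Σwᵢ‖p−pᵢ‖² is the weighted centroid p* = (Σwᵢpᵢ)/(Σwᵢ).
Σwᵢ = 1126.
Σwᵢxᵢ = 400·10 + 200·10 + 90·8 + 30·2 + 400·1 + 6·10 = 7240.
Σwᵢyᵢ = 400·4 + 200·6 + 90·4 + 30·0 + 400·7 + 6·9 = 6014.
x* = 7240/1126 = 6.43, y* = 6014/1126 = 5.34.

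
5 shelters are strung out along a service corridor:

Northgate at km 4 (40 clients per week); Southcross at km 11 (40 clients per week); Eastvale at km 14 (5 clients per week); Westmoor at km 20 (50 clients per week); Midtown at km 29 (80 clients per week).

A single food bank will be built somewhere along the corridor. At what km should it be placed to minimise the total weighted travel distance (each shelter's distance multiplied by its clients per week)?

x = 20

For a sum of weighted absolute distances on a line, the optimum is the weighted median (not the mean). Total weight W = 215; half-weight = 107.5.
Sort by position and accumulate weight:
  km 4 (Northgate, w=40) → cum 40
  km 11 (Southcross, w=40) → cum 80
  km 14 (Eastvale, w=5) → cum 85
  km 20 (Westmoor, w=50) → cum 135  ≥ 107.5 → median here
  km 29 (Midtown, w=80) → cum 215
Optimal location: km 20.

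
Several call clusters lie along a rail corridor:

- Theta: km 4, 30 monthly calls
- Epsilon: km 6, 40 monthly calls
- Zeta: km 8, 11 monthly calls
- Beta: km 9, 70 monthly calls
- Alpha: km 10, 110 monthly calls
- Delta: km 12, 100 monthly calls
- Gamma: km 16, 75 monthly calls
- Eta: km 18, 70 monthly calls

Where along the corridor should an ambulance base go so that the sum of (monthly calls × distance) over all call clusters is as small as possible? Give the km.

For a sum of weighted absolute distances on a line, the optimum is the weighted median (not the mean). Total weight W = 506; half-weight = 253.
Sort by position and accumulate weight:
  km 4 (Theta, w=30) → cum 30
  km 6 (Epsilon, w=40) → cum 70
  km 8 (Zeta, w=11) → cum 81
  km 9 (Beta, w=70) → cum 151
  km 10 (Alpha, w=110) → cum 261  ≥ 253 → median here
  km 12 (Delta, w=100) → cum 361
  km 16 (Gamma, w=75) → cum 436
  km 18 (Eta, w=70) → cum 506
Optimal location: km 10.

x = 10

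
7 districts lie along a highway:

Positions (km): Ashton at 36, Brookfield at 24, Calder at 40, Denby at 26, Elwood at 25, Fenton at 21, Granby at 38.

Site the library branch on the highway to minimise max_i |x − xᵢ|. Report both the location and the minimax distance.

The 1-center on a line is the midpoint of the two extreme points: leftmost at 21, rightmost at 40.
Optimal location = (21 + 40)/2 = 30.5; maximum distance = (40 − 21)/2 = 9.5.

location 30.5, max distance 9.5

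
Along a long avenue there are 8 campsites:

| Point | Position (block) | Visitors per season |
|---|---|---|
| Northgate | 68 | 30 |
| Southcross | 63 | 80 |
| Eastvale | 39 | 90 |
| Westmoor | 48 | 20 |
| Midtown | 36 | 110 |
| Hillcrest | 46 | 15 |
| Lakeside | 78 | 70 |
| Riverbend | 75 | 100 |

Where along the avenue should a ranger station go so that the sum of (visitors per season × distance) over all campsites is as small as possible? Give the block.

x = 63

For a sum of weighted absolute distances on a line, the optimum is the weighted median (not the mean). Total weight W = 515; half-weight = 257.5.
Sort by position and accumulate weight:
  block 36 (Midtown, w=110) → cum 110
  block 39 (Eastvale, w=90) → cum 200
  block 46 (Hillcrest, w=15) → cum 215
  block 48 (Westmoor, w=20) → cum 235
  block 63 (Southcross, w=80) → cum 315  ≥ 257.5 → median here
  block 68 (Northgate, w=30) → cum 345
  block 75 (Riverbend, w=100) → cum 445
  block 78 (Lakeside, w=70) → cum 515
Optimal location: block 63.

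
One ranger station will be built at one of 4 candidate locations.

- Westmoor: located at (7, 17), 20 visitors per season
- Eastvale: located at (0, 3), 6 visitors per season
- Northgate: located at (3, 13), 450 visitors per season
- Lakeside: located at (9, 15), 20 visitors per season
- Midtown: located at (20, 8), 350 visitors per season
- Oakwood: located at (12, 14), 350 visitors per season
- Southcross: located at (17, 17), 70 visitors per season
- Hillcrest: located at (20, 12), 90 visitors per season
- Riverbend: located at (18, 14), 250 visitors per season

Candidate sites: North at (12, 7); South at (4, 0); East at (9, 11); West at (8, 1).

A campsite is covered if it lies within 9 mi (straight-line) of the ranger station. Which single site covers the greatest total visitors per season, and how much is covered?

East, covering 840

Coverage radius r = 9 mi; a point is covered iff (Δx)²+(Δy)² ≤ 9² = 81.
  North (12, 7): covers {Lakeside, Midtown, Oakwood} → 720
  South (4, 0): covers {Eastvale} → 6
  East (9, 11): covers {Westmoor, Northgate, Lakeside, Oakwood} → 840
  West (8, 1): covers {Eastvale} → 6
Maximum coverage at East: 840 visitors per season.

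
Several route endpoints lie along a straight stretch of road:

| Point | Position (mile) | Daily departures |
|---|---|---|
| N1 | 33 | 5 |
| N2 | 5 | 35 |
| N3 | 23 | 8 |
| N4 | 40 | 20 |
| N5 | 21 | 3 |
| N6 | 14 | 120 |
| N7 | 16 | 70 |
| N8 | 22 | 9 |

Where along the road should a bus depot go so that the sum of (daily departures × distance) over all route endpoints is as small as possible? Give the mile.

For a sum of weighted absolute distances on a line, the optimum is the weighted median (not the mean). Total weight W = 270; half-weight = 135.
Sort by position and accumulate weight:
  mile 5 (N2, w=35) → cum 35
  mile 14 (N6, w=120) → cum 155  ≥ 135 → median here
  mile 16 (N7, w=70) → cum 225
  mile 21 (N5, w=3) → cum 228
  mile 22 (N8, w=9) → cum 237
  mile 23 (N3, w=8) → cum 245
  mile 33 (N1, w=5) → cum 250
  mile 40 (N4, w=20) → cum 270
Optimal location: mile 14.

x = 14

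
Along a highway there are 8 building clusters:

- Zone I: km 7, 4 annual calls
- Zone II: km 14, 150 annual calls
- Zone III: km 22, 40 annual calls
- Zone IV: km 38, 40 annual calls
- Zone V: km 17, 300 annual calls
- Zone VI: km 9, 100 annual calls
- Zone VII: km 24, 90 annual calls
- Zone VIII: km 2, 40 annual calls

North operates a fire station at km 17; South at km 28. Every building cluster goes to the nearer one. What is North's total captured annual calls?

634

The indifferent point is the midpoint (17+28)/2 = 22.5; building clusters left of it (closer to North at 17) go to North, those right go to South.
  Zone VIII at 2 (w=40) → North
  Zone I at 7 (w=4) → North
  Zone VI at 9 (w=100) → North
  Zone II at 14 (w=150) → North
  Zone V at 17 (w=300) → North
  Zone III at 22 (w=40) → North
  Zone VII at 24 (w=90) → South
  Zone IV at 38 (w=40) → South
North captures 634; South captures 130.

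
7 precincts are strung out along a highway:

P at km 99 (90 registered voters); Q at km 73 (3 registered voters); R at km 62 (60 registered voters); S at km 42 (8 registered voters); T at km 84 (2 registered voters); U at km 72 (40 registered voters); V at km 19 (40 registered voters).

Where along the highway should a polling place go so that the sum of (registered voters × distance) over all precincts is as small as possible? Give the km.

For a sum of weighted absolute distances on a line, the optimum is the weighted median (not the mean). Total weight W = 243; half-weight = 121.5.
Sort by position and accumulate weight:
  km 19 (V, w=40) → cum 40
  km 42 (S, w=8) → cum 48
  km 62 (R, w=60) → cum 108
  km 72 (U, w=40) → cum 148  ≥ 121.5 → median here
  km 73 (Q, w=3) → cum 151
  km 84 (T, w=2) → cum 153
  km 99 (P, w=90) → cum 243
Optimal location: km 72.

x = 72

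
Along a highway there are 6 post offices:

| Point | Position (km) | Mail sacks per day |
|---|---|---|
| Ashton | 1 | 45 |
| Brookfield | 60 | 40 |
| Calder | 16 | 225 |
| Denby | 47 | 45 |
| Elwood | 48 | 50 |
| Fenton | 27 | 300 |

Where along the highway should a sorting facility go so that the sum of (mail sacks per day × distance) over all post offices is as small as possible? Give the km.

For a sum of weighted absolute distances on a line, the optimum is the weighted median (not the mean). Total weight W = 705; half-weight = 352.5.
Sort by position and accumulate weight:
  km 1 (Ashton, w=45) → cum 45
  km 16 (Calder, w=225) → cum 270
  km 27 (Fenton, w=300) → cum 570  ≥ 352.5 → median here
  km 47 (Denby, w=45) → cum 615
  km 48 (Elwood, w=50) → cum 665
  km 60 (Brookfield, w=40) → cum 705
Optimal location: km 27.

x = 27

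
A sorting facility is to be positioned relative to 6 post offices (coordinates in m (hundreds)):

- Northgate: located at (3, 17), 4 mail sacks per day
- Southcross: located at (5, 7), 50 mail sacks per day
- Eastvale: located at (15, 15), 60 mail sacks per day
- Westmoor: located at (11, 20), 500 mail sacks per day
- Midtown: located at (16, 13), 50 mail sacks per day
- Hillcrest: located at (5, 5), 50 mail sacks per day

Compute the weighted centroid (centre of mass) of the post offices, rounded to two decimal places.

(10.80, 17.11)

The minimiser of Σwᵢ‖p−pᵢ‖² is the weighted centroid p* = (Σwᵢpᵢ)/(Σwᵢ).
Σwᵢ = 714.
Σwᵢxᵢ = 4·3 + 50·5 + 60·15 + 500·11 + 50·16 + 50·5 = 7712.
Σwᵢyᵢ = 4·17 + 50·7 + 60·15 + 500·20 + 50·13 + 50·5 = 12218.
x* = 7712/714 = 10.80, y* = 12218/714 = 17.11.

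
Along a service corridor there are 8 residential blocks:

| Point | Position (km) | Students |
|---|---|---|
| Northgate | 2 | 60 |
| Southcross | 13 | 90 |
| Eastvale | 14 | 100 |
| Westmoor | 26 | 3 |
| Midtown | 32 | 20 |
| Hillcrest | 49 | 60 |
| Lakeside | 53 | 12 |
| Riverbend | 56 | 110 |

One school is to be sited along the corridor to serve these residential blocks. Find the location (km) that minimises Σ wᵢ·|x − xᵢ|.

x = 14

For a sum of weighted absolute distances on a line, the optimum is the weighted median (not the mean). Total weight W = 455; half-weight = 227.5.
Sort by position and accumulate weight:
  km 2 (Northgate, w=60) → cum 60
  km 13 (Southcross, w=90) → cum 150
  km 14 (Eastvale, w=100) → cum 250  ≥ 227.5 → median here
  km 26 (Westmoor, w=3) → cum 253
  km 32 (Midtown, w=20) → cum 273
  km 49 (Hillcrest, w=60) → cum 333
  km 53 (Lakeside, w=12) → cum 345
  km 56 (Riverbend, w=110) → cum 455
Optimal location: km 14.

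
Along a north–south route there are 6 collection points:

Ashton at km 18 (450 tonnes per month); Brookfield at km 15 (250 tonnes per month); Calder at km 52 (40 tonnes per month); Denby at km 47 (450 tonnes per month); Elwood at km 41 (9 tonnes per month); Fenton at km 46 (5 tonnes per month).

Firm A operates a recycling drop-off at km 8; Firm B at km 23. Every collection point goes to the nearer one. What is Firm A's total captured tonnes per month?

250

The indifferent point is the midpoint (8+23)/2 = 15.5; collection points left of it (closer to Firm A at 8) go to Firm A, those right go to Firm B.
  Brookfield at 15 (w=250) → Firm A
  Ashton at 18 (w=450) → Firm B
  Elwood at 41 (w=9) → Firm B
  Fenton at 46 (w=5) → Firm B
  Denby at 47 (w=450) → Firm B
  Calder at 52 (w=40) → Firm B
Firm A captures 250; Firm B captures 954.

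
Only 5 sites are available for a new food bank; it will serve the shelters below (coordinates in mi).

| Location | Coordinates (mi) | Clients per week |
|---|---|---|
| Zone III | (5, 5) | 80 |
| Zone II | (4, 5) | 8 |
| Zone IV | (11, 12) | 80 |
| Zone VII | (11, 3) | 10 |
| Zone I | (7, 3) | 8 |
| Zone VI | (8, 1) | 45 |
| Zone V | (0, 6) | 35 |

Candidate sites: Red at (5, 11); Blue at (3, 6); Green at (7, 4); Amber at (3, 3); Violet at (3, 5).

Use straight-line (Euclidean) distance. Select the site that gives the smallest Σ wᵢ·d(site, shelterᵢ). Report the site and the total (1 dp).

Green, total 1366.1 mi

Total weighted distance at each candidate:
  Red (5, 11): total = 1898.6
  Blue (3, 6): total = 1538.8
  Green (7, 4): total = 1366.1
  Amber (3, 3): total = 1710.3
  Violet (3, 5): total = 1535.5
Minimum is at Green with total 1366.1 mi.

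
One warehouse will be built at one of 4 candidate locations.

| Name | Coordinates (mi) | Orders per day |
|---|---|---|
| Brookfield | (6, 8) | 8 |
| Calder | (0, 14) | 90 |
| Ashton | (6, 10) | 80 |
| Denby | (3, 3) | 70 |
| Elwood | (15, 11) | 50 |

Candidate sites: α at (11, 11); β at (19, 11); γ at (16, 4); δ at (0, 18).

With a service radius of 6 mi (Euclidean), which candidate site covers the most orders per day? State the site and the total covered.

α, covering 138

Coverage radius r = 6 mi; a point is covered iff (Δx)²+(Δy)² ≤ 6² = 36.
  α (11, 11): covers {Brookfield, Ashton, Elwood} → 138
  β (19, 11): covers {Elwood} → 50
  γ (16, 4): covers {none} → 0
  δ (0, 18): covers {Calder} → 90
Maximum coverage at α: 138 orders per day.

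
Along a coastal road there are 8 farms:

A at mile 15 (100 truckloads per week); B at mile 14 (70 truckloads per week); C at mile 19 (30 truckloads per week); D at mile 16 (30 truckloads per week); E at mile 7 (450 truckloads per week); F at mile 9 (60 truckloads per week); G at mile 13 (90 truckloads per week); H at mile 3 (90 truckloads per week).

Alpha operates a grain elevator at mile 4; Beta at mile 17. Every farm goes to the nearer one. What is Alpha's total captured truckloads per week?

The indifferent point is the midpoint (4+17)/2 = 10.5; farms left of it (closer to Alpha at 4) go to Alpha, those right go to Beta.
  H at 3 (w=90) → Alpha
  E at 7 (w=450) → Alpha
  F at 9 (w=60) → Alpha
  G at 13 (w=90) → Beta
  B at 14 (w=70) → Beta
  A at 15 (w=100) → Beta
  D at 16 (w=30) → Beta
  C at 19 (w=30) → Beta
Alpha captures 600; Beta captures 320.

600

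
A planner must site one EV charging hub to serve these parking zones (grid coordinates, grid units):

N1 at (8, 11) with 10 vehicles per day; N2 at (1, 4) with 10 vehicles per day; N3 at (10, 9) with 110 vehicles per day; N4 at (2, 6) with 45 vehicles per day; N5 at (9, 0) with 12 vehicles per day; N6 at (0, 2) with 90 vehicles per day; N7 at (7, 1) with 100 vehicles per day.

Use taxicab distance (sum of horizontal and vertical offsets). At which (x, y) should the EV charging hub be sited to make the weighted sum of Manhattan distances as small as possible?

Manhattan distance separates: Σwᵢ(|x−xᵢ|+|y−yᵢ|) = Σwᵢ|x−xᵢ| + Σwᵢ|y−yᵢ|, so x and y are optimised independently as 1-D weighted medians.
Total weight W = 377; half = 188.5.
x-coordinate, sorted with cumulative weight:
  x=0 (N6, w=90) cum 90
  x=1 (N2, w=10) cum 100
  x=2 (N4, w=45) cum 145
  x=7 (N7, w=100) cum 245  ← median
  x=8 (N1, w=10) cum 255
  x=9 (N5, w=12) cum 267
  x=10 (N3, w=110) cum 377
⇒ x* = 7
y-coordinate, sorted with cumulative weight:
  y=0 (N5, w=12) cum 12
  y=1 (N7, w=100) cum 112
  y=2 (N6, w=90) cum 202  ← median
  y=4 (N2, w=10) cum 212
  y=6 (N4, w=45) cum 257
  y=9 (N3, w=110) cum 367
  y=11 (N1, w=10) cum 377
⇒ y* = 2

(7, 2)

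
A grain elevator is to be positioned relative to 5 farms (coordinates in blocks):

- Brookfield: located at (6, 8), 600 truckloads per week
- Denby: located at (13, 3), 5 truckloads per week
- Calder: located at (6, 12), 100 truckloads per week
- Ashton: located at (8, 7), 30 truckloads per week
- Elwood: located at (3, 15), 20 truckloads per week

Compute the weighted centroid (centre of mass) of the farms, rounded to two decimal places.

The minimiser of Σwᵢ‖p−pᵢ‖² is the weighted centroid p* = (Σwᵢpᵢ)/(Σwᵢ).
Σwᵢ = 755.
Σwᵢxᵢ = 600·6 + 5·13 + 100·6 + 30·8 + 20·3 = 4565.
Σwᵢyᵢ = 600·8 + 5·3 + 100·12 + 30·7 + 20·15 = 6525.
x* = 4565/755 = 6.05, y* = 6525/755 = 8.64.

(6.05, 8.64)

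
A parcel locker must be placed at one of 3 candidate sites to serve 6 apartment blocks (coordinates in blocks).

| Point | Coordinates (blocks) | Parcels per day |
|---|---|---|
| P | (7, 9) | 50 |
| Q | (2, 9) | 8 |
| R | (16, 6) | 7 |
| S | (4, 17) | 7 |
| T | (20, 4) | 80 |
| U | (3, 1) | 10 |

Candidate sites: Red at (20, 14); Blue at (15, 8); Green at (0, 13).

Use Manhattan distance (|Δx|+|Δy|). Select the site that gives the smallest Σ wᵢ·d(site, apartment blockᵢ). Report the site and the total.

Total weighted distance at each candidate:
  Red (20, 14): total = 2401
  Blue (15, 8): total = 1633
  Green (0, 13): total = 3285
Minimum is at Blue with total 1633 blocks.

Blue, total 1633 blocks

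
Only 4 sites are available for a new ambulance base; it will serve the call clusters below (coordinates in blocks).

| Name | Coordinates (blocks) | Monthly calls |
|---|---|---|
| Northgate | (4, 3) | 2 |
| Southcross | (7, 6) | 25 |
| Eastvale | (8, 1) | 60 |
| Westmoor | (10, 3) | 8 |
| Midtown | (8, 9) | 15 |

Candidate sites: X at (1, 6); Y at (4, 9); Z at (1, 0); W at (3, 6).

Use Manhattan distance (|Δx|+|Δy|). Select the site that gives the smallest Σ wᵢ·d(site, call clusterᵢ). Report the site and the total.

Total weighted distance at each candidate:
  X (1, 6): total = 1128
  Y (4, 9): total = 1038
  Z (1, 0): total = 1128
  W (3, 6): total = 908
Minimum is at W with total 908 blocks.

W, total 908 blocks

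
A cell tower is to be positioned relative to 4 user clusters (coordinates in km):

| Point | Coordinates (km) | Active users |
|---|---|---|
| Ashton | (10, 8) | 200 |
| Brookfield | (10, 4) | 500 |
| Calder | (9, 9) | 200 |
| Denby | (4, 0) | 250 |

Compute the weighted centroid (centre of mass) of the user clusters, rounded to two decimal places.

(8.52, 4.70)

The minimiser of Σwᵢ‖p−pᵢ‖² is the weighted centroid p* = (Σwᵢpᵢ)/(Σwᵢ).
Σwᵢ = 1150.
Σwᵢxᵢ = 200·10 + 500·10 + 200·9 + 250·4 = 9800.
Σwᵢyᵢ = 200·8 + 500·4 + 200·9 + 250·0 = 5400.
x* = 9800/1150 = 8.52, y* = 5400/1150 = 4.70.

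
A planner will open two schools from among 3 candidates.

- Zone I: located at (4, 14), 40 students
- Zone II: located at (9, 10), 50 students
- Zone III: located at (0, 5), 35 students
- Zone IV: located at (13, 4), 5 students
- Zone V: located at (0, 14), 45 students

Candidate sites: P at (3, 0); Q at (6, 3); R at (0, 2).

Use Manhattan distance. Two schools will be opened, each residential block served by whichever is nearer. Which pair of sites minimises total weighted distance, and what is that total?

{Q, R}, total 1705

Evaluate every pair (each demand assigned to the nearer of the two):
  {Q, R}: total = 1705
  {P, Q}: total = 2105
  {P, R}: total = 2115
Best pair: {Q, R} with total 1705.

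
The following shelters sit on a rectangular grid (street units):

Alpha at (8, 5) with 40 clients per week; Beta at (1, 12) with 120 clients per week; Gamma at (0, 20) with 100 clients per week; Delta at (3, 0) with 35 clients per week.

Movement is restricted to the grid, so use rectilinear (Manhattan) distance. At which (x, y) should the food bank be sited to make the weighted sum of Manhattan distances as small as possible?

Manhattan distance separates: Σwᵢ(|x−xᵢ|+|y−yᵢ|) = Σwᵢ|x−xᵢ| + Σwᵢ|y−yᵢ|, so x and y are optimised independently as 1-D weighted medians.
Total weight W = 295; half = 147.5.
x-coordinate, sorted with cumulative weight:
  x=0 (Gamma, w=100) cum 100
  x=1 (Beta, w=120) cum 220  ← median
  x=3 (Delta, w=35) cum 255
  x=8 (Alpha, w=40) cum 295
⇒ x* = 1
y-coordinate, sorted with cumulative weight:
  y=0 (Delta, w=35) cum 35
  y=5 (Alpha, w=40) cum 75
  y=12 (Beta, w=120) cum 195  ← median
  y=20 (Gamma, w=100) cum 295
⇒ y* = 12

(1, 12)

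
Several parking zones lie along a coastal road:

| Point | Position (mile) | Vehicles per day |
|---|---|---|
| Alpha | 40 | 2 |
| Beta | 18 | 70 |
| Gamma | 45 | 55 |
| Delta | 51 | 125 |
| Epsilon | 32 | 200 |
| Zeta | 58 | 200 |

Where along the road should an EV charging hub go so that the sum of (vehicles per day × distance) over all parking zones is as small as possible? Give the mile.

For a sum of weighted absolute distances on a line, the optimum is the weighted median (not the mean). Total weight W = 652; half-weight = 326.
Sort by position and accumulate weight:
  mile 18 (Beta, w=70) → cum 70
  mile 32 (Epsilon, w=200) → cum 270
  mile 40 (Alpha, w=2) → cum 272
  mile 45 (Gamma, w=55) → cum 327  ≥ 326 → median here
  mile 51 (Delta, w=125) → cum 452
  mile 58 (Zeta, w=200) → cum 652
Optimal location: mile 45.

x = 45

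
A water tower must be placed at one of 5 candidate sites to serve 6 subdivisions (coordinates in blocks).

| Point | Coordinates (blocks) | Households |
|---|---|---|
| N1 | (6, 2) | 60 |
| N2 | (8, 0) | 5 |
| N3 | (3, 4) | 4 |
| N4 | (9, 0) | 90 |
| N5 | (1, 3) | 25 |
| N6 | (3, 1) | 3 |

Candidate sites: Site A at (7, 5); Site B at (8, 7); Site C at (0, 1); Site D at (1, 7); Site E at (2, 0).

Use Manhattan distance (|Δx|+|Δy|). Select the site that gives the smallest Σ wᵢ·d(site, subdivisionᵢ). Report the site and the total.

Site A, total 1144 blocks

Total weighted distance at each candidate:
  Site A (7, 5): total = 1144
  Site B (8, 7): total = 1515
  Site C (0, 1): total = 1473
  Site D (1, 7): total = 2164
  Site E (2, 0): total = 1146
Minimum is at Site A with total 1144 blocks.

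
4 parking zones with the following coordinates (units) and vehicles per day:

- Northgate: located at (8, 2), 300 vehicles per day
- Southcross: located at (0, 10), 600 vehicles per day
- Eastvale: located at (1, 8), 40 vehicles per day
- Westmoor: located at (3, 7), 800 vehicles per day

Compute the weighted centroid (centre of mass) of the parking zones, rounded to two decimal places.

The minimiser of Σwᵢ‖p−pᵢ‖² is the weighted centroid p* = (Σwᵢpᵢ)/(Σwᵢ).
Σwᵢ = 1740.
Σwᵢxᵢ = 300·8 + 600·0 + 40·1 + 800·3 = 4840.
Σwᵢyᵢ = 300·2 + 600·10 + 40·8 + 800·7 = 12520.
x* = 4840/1740 = 2.78, y* = 12520/1740 = 7.20.

(2.78, 7.20)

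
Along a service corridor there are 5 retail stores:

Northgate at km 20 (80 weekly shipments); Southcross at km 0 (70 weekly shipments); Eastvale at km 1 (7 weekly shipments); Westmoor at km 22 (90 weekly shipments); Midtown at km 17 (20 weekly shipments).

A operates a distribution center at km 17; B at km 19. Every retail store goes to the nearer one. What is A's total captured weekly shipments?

97

The indifferent point is the midpoint (17+19)/2 = 18; retail stores left of it (closer to A at 17) go to A, those right go to B.
  Southcross at 0 (w=70) → A
  Eastvale at 1 (w=7) → A
  Midtown at 17 (w=20) → A
  Northgate at 20 (w=80) → B
  Westmoor at 22 (w=90) → B
A captures 97; B captures 170.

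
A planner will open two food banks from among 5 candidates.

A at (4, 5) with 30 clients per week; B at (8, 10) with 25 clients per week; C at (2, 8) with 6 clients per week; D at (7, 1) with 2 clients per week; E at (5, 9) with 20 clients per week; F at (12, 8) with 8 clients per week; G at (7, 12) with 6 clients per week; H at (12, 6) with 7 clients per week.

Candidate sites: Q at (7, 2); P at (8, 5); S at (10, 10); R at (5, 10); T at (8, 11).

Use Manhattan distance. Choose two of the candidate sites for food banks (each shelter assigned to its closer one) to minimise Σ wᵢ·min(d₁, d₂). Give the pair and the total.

{P, R}, total 370

Evaluate every pair (each demand assigned to the nearer of the two):
  {P, R}: total = 370
  {S, R}: total = 400
  {R, T}: total = 408
  {P, T}: total = 412
  {P, S}: total = 451
  {Q, R}: total = 466
  {Q, T}: total = 492
  {Q, S}: total = 516
  {Q, P}: total = 580
  {S, T}: total = 587
Best pair: {P, R} with total 370.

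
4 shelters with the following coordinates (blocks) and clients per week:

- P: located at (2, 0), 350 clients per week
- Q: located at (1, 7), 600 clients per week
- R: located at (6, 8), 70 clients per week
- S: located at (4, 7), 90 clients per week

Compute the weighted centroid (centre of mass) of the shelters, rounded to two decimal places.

(1.87, 4.86)

The minimiser of Σwᵢ‖p−pᵢ‖² is the weighted centroid p* = (Σwᵢpᵢ)/(Σwᵢ).
Σwᵢ = 1110.
Σwᵢxᵢ = 350·2 + 600·1 + 70·6 + 90·4 = 2080.
Σwᵢyᵢ = 350·0 + 600·7 + 70·8 + 90·7 = 5390.
x* = 2080/1110 = 1.87, y* = 5390/1110 = 4.86.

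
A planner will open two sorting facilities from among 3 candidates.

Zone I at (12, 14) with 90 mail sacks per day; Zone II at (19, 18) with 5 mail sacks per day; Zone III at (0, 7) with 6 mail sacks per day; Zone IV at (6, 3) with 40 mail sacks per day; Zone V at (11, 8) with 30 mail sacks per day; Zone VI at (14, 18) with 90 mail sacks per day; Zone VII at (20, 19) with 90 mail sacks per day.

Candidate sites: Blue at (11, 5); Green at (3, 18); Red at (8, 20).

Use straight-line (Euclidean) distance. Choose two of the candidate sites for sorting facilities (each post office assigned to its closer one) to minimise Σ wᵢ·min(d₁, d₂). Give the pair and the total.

{Blue, Red}, total 2730.3

Evaluate every pair (each demand assigned to the nearer of the two):
  {Blue, Red}: total = 2730.3
  {Green, Red}: total = 3409.2
  {Blue, Green}: total = 3751.7
Best pair: {Blue, Red} with total 2730.3.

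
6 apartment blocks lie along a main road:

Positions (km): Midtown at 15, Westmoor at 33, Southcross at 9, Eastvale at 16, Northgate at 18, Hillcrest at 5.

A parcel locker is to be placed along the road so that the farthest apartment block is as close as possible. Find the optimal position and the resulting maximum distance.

The 1-center on a line is the midpoint of the two extreme points: leftmost at 5, rightmost at 33.
Optimal location = (5 + 33)/2 = 19; maximum distance = (33 − 5)/2 = 14.

location 19, max distance 14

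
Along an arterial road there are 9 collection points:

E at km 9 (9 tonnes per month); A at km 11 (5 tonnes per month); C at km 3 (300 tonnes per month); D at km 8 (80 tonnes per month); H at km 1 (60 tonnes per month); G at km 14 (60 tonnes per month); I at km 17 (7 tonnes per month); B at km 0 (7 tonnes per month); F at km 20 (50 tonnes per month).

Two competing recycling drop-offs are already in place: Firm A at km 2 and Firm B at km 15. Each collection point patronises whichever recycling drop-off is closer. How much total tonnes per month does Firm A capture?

447

The indifferent point is the midpoint (2+15)/2 = 8.5; collection points left of it (closer to Firm A at 2) go to Firm A, those right go to Firm B.
  B at 0 (w=7) → Firm A
  H at 1 (w=60) → Firm A
  C at 3 (w=300) → Firm A
  D at 8 (w=80) → Firm A
  E at 9 (w=9) → Firm B
  A at 11 (w=5) → Firm B
  G at 14 (w=60) → Firm B
  I at 17 (w=7) → Firm B
  F at 20 (w=50) → Firm B
Firm A captures 447; Firm B captures 131.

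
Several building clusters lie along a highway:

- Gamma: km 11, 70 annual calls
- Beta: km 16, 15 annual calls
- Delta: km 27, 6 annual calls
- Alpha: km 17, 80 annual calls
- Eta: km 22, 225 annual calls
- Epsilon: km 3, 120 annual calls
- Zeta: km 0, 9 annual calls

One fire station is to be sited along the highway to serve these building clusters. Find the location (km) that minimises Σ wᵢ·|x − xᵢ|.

For a sum of weighted absolute distances on a line, the optimum is the weighted median (not the mean). Total weight W = 525; half-weight = 262.5.
Sort by position and accumulate weight:
  km 0 (Zeta, w=9) → cum 9
  km 3 (Epsilon, w=120) → cum 129
  km 11 (Gamma, w=70) → cum 199
  km 16 (Beta, w=15) → cum 214
  km 17 (Alpha, w=80) → cum 294  ≥ 262.5 → median here
  km 22 (Eta, w=225) → cum 519
  km 27 (Delta, w=6) → cum 525
Optimal location: km 17.

x = 17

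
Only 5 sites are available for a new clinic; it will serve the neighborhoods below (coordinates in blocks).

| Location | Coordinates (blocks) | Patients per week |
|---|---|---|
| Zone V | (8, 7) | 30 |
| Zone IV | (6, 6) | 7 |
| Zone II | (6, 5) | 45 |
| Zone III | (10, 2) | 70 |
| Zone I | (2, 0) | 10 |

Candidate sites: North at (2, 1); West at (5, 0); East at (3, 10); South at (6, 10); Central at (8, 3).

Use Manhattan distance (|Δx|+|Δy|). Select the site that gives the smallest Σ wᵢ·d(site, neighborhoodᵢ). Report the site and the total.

Total weighted distance at each candidate:
  North (2, 1): total = 1423
  West (5, 0): total = 1139
  East (3, 10): total = 1809
  South (6, 10): total = 1383
  Central (8, 3): total = 635
Minimum is at Central with total 635 blocks.

Central, total 635 blocks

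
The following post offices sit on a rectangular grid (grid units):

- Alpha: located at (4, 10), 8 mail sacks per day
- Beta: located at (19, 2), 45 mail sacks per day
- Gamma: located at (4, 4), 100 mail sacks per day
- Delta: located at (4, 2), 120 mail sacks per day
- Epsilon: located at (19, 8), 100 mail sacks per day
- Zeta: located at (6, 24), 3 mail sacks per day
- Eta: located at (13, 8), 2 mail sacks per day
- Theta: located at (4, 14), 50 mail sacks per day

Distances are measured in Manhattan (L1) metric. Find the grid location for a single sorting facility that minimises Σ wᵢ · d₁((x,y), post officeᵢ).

(4, 4)

Manhattan distance separates: Σwᵢ(|x−xᵢ|+|y−yᵢ|) = Σwᵢ|x−xᵢ| + Σwᵢ|y−yᵢ|, so x and y are optimised independently as 1-D weighted medians.
Total weight W = 428; half = 214.
x-coordinate, sorted with cumulative weight:
  x=4 (Alpha, w=8) cum 8
  x=4 (Gamma, w=100) cum 108
  x=4 (Delta, w=120) cum 228  ← median
  x=4 (Theta, w=50) cum 278
  x=6 (Zeta, w=3) cum 281
  x=13 (Eta, w=2) cum 283
  x=19 (Beta, w=45) cum 328
  x=19 (Epsilon, w=100) cum 428
⇒ x* = 4
y-coordinate, sorted with cumulative weight:
  y=2 (Beta, w=45) cum 45
  y=2 (Delta, w=120) cum 165
  y=4 (Gamma, w=100) cum 265  ← median
  y=8 (Epsilon, w=100) cum 365
  y=8 (Eta, w=2) cum 367
  y=10 (Alpha, w=8) cum 375
  y=14 (Theta, w=50) cum 425
  y=24 (Zeta, w=3) cum 428
⇒ y* = 4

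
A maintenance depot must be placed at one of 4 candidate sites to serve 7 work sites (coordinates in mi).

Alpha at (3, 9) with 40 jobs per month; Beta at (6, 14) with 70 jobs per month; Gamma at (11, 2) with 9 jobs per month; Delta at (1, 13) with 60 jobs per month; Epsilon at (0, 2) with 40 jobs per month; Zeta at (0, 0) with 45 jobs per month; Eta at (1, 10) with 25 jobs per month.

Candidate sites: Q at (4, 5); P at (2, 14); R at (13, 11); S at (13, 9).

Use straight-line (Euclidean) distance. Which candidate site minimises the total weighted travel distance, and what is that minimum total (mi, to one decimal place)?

Total weighted distance at each candidate:
  Q (4, 5): total = 2025.4
  P (2, 14): total = 1929.9
  R (13, 11): total = 3453.8
  S (13, 9): total = 3429.8
Minimum is at P with total 1929.9 mi.

P, total 1929.9 mi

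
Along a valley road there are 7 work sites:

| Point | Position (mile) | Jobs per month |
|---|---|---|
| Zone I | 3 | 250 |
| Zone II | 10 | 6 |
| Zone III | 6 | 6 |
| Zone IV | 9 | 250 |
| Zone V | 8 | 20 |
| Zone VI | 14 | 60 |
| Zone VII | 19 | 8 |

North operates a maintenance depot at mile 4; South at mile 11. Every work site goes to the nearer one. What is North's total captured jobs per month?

The indifferent point is the midpoint (4+11)/2 = 7.5; work sites left of it (closer to North at 4) go to North, those right go to South.
  Zone I at 3 (w=250) → North
  Zone III at 6 (w=6) → North
  Zone V at 8 (w=20) → South
  Zone IV at 9 (w=250) → South
  Zone II at 10 (w=6) → South
  Zone VI at 14 (w=60) → South
  Zone VII at 19 (w=8) → South
North captures 256; South captures 344.

256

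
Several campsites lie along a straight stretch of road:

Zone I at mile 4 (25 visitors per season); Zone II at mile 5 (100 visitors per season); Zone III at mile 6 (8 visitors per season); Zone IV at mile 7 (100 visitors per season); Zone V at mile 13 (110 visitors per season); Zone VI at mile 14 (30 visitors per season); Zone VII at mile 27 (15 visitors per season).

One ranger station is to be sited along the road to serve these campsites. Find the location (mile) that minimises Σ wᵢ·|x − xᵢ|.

x = 7

For a sum of weighted absolute distances on a line, the optimum is the weighted median (not the mean). Total weight W = 388; half-weight = 194.
Sort by position and accumulate weight:
  mile 4 (Zone I, w=25) → cum 25
  mile 5 (Zone II, w=100) → cum 125
  mile 6 (Zone III, w=8) → cum 133
  mile 7 (Zone IV, w=100) → cum 233  ≥ 194 → median here
  mile 13 (Zone V, w=110) → cum 343
  mile 14 (Zone VI, w=30) → cum 373
  mile 27 (Zone VII, w=15) → cum 388
Optimal location: mile 7.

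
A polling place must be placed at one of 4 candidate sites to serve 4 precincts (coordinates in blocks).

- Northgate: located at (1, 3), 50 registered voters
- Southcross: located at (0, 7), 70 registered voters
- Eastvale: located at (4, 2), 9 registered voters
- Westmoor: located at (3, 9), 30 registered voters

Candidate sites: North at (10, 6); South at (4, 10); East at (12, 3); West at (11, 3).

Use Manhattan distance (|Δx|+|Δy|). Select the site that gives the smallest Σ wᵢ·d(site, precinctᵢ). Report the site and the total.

Total weighted distance at each candidate:
  North (10, 6): total = 1760
  South (4, 10): total = 1122
  East (12, 3): total = 2201
  West (11, 3): total = 2042
Minimum is at South with total 1122 blocks.

South, total 1122 blocks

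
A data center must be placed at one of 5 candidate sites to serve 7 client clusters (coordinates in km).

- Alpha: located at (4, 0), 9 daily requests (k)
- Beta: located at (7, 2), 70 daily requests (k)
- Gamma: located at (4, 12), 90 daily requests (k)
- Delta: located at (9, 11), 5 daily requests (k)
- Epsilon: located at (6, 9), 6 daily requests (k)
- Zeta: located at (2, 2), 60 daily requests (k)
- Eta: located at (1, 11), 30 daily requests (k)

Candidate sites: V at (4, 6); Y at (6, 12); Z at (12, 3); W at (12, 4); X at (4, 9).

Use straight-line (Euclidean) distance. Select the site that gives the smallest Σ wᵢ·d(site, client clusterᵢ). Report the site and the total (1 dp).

V, total 1444.2 km

Total weighted distance at each candidate:
  V (4, 6): total = 1444.2
  Y (6, 12): total = 1826.0
  Z (12, 3): total = 2622.2
  W (12, 4): total = 2563.7
  X (4, 9): total = 1468.0
Minimum is at V with total 1444.2 km.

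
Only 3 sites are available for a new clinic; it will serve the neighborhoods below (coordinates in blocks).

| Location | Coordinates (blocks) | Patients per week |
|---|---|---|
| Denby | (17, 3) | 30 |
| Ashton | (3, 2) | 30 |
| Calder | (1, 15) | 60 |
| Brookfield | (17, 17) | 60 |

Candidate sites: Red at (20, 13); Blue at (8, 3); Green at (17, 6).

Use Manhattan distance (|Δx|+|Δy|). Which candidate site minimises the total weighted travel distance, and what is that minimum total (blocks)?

Total weighted distance at each candidate:
  Red (20, 13): total = 2910
  Blue (8, 3): total = 2970
  Green (17, 6): total = 2790
Minimum is at Green with total 2790 blocks.

Green, total 2790 blocks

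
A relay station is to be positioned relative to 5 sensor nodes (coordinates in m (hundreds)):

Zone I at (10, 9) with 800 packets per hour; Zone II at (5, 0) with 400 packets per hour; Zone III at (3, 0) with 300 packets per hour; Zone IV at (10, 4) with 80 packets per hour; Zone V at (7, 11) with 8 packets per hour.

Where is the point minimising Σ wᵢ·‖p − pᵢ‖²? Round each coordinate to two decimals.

The minimiser of Σwᵢ‖p−pᵢ‖² is the weighted centroid p* = (Σwᵢpᵢ)/(Σwᵢ).
Σwᵢ = 1588.
Σwᵢxᵢ = 800·10 + 400·5 + 300·3 + 80·10 + 8·7 = 11756.
Σwᵢyᵢ = 800·9 + 400·0 + 300·0 + 80·4 + 8·11 = 7608.
x* = 11756/1588 = 7.40, y* = 7608/1588 = 4.79.

(7.40, 4.79)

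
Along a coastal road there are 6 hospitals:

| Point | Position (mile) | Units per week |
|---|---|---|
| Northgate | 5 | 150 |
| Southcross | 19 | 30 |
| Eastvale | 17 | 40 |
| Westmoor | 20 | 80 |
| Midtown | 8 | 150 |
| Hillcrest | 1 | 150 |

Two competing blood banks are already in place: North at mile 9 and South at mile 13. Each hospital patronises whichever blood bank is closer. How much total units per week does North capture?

The indifferent point is the midpoint (9+13)/2 = 11; hospitals left of it (closer to North at 9) go to North, those right go to South.
  Hillcrest at 1 (w=150) → North
  Northgate at 5 (w=150) → North
  Midtown at 8 (w=150) → North
  Eastvale at 17 (w=40) → South
  Southcross at 19 (w=30) → South
  Westmoor at 20 (w=80) → South
North captures 450; South captures 150.

450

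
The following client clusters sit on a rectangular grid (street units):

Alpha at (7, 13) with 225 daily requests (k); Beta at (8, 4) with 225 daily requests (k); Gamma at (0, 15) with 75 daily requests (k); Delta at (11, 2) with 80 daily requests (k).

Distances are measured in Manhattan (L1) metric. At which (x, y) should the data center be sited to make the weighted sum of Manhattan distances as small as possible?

Manhattan distance separates: Σwᵢ(|x−xᵢ|+|y−yᵢ|) = Σwᵢ|x−xᵢ| + Σwᵢ|y−yᵢ|, so x and y are optimised independently as 1-D weighted medians.
Total weight W = 605; half = 302.5.
x-coordinate, sorted with cumulative weight:
  x=0 (Gamma, w=75) cum 75
  x=7 (Alpha, w=225) cum 300
  x=8 (Beta, w=225) cum 525  ← median
  x=11 (Delta, w=80) cum 605
⇒ x* = 8
y-coordinate, sorted with cumulative weight:
  y=2 (Delta, w=80) cum 80
  y=4 (Beta, w=225) cum 305  ← median
  y=13 (Alpha, w=225) cum 530
  y=15 (Gamma, w=75) cum 605
⇒ y* = 4

(8, 4)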